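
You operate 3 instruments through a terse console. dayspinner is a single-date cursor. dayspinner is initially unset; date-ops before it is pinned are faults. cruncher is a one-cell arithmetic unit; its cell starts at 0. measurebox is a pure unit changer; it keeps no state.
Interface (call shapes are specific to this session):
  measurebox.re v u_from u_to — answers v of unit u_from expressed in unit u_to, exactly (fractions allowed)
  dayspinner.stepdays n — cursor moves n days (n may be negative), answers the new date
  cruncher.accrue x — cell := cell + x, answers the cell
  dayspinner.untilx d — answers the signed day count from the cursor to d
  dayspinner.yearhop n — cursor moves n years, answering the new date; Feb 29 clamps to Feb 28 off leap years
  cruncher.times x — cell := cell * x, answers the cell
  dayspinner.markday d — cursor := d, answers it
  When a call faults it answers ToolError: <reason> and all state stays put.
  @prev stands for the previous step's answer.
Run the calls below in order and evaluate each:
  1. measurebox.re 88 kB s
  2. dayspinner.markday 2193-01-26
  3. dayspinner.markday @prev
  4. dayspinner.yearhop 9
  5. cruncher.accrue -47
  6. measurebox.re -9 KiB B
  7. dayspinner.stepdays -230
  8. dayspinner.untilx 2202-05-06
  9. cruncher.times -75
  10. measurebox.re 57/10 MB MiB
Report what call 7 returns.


CALL re[v→88; u_from→kB; u_to→s]
RET  ToolError: incompatible units
CALL markday[d→2193-01-26]
RET  2193-01-26
CALL markday[d→@prev]
RET  2193-01-26
CALL yearhop[n→9]
RET  2202-01-26
CALL accrue[x→-47]
RET  -47
CALL re[v→-9; u_from→KiB; u_to→B]
RET  -9216
CALL stepdays[n→-230]
RET  2201-06-10
CALL untilx[d→2202-05-06]
RET  330
CALL times[x→-75]
RET  3525
CALL re[v→57/10; u_from→MB; u_to→MiB]
RET  178125/32768

Answer: 2201-06-10


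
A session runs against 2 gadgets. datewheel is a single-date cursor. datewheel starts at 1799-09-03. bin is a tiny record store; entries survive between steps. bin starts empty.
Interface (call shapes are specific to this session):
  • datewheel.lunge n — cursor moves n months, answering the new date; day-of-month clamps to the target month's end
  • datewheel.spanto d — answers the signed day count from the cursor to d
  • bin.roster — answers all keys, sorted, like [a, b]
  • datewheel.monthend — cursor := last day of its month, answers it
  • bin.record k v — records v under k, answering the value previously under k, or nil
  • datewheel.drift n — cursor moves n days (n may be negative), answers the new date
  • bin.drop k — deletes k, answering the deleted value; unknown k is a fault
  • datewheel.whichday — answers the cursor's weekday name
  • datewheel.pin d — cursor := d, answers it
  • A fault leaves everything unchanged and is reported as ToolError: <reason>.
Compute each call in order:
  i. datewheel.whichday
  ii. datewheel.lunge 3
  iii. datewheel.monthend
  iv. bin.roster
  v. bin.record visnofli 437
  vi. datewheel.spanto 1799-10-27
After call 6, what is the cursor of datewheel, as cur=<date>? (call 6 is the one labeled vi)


Answer: cur=1799-12-31

Derivation:
>>> whichday
  Tuesday
>>> lunge n: 3
  1799-12-03
>>> monthend
  1799-12-31
>>> roster
  []
>>> record k: visnofli v: 437
  nil
>>> spanto d: 1799-10-27
  -65


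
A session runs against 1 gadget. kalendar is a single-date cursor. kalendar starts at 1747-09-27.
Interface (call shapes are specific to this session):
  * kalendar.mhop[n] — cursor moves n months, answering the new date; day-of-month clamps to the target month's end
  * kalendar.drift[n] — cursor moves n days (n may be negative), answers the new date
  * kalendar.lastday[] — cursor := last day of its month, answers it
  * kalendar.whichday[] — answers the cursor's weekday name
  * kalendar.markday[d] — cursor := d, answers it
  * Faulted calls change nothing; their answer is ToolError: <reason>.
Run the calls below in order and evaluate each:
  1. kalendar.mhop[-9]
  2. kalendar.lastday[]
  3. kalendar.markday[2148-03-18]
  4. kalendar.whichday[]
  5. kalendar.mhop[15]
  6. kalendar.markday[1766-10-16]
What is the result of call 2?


==> kalendar.mhop(n→-9)
<== 1746-12-27
==> kalendar.lastday()
<== 1746-12-31
==> kalendar.markday(d→2148-03-18)
<== 2148-03-18
==> kalendar.whichday()
<== Monday
==> kalendar.mhop(n→15)
<== 2149-06-18
==> kalendar.markday(d→1766-10-16)
<== 1766-10-16

Answer: 1746-12-31


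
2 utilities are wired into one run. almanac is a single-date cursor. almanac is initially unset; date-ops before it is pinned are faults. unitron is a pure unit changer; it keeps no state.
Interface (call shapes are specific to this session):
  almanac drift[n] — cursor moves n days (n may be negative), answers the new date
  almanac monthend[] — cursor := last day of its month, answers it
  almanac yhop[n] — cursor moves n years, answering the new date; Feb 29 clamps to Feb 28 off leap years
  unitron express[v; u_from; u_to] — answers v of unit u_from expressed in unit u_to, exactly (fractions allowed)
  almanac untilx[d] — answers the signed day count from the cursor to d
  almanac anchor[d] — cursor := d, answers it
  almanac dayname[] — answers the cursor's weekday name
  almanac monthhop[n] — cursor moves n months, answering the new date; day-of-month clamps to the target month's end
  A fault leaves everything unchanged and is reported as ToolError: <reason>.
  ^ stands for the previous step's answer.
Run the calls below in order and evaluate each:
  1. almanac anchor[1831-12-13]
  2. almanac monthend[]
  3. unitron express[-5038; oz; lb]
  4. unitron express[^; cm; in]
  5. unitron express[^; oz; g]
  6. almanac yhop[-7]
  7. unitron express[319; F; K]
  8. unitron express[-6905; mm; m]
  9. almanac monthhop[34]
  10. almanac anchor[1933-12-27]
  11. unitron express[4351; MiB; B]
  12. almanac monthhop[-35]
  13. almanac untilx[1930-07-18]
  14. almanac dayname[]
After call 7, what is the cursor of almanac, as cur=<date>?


Answer: cur=1824-12-31

Derivation:
Next I call almanac anchor(d='1831-12-13'), and get 1831-12-13.
Now I run almanac monthend, and observe 1831-12-31.
I try unitron express(v='-5038', u_from='oz', u_to='lb'), giving -2519/8.
I run unitron express(v='^', u_from='cm', u_to='in'), → -62975/508.
I invoke unitron express(v='^', u_from='oz', u_to='g'), giving -114259918003/32512000.
I use almanac yhop(n='-7'), and observe 1824-12-31.
Invoking unitron express(v='319', u_from='F', u_to='K'), and observe 77867/180.
Calling unitron express(v='-6905', u_from='mm', u_to='m'), and observe -1381/200.
I try almanac monthhop(n='34'), which returns 1827-10-31.
Calling almanac anchor(d='1933-12-27'), and get 1933-12-27.
I use unitron express(v='4351', u_from='MiB', u_to='B'), and see 4562354176.
Now I run almanac monthhop(n='-35'), → 1931-01-27.
Calling almanac untilx(d='1930-07-18'), yielding -193.
Calling almanac dayname, giving Tuesday.


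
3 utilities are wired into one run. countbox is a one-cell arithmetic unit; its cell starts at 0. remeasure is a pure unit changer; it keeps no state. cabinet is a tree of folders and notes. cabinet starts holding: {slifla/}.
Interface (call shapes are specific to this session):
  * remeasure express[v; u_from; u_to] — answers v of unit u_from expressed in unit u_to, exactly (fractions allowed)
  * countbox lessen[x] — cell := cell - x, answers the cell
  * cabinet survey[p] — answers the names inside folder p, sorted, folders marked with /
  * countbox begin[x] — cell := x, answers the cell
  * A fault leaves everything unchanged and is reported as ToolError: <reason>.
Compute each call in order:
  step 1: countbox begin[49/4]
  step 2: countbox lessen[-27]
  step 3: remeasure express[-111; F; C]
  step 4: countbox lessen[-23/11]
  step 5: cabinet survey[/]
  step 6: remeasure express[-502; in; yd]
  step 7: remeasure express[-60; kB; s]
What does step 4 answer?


I run countbox begin using x→49/4, and observe 49/4.
I use countbox lessen using x→-27: 157/4.
I use remeasure express using v→-111, u_from→F, u_to→C, and see -715/9.
Then countbox lessen using x→-23/11, and observe 1819/44.
Then cabinet survey using p→/, yielding [slifla/].
Using remeasure express using v→-502, u_from→in, u_to→yd, yielding -251/18.
Then remeasure express using v→-60, u_from→kB, u_to→s, — result: ToolError: incompatible units.

Answer: 1819/44


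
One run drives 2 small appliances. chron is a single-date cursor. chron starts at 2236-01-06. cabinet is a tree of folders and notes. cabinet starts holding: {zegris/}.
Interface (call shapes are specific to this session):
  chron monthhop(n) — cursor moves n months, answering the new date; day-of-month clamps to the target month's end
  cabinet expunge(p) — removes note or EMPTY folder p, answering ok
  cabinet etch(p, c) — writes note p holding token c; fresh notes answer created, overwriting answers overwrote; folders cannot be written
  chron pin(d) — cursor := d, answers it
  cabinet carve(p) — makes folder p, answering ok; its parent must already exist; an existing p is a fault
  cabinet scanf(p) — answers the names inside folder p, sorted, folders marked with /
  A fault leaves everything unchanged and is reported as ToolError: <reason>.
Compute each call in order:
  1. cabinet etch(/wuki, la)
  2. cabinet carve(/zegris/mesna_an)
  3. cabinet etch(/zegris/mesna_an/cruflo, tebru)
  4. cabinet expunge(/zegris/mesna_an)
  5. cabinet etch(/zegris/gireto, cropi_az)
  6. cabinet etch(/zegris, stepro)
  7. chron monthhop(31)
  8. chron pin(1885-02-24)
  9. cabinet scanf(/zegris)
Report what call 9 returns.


Answer: [gireto, mesna_an/]

Derivation:
Now I run cabinet etch using p: /wuki, c: la, which returns created.
Using cabinet carve using p: /zegris/mesna_an, yielding ok.
I run cabinet etch using p: /zegris/mesna_an/cruflo, c: tebru, giving created.
I call cabinet expunge using p: /zegris/mesna_an, — result: ToolError: not empty.
I call cabinet etch using p: /zegris/gireto, c: cropi_az: created.
Using cabinet etch using p: /zegris, c: stepro, yielding ToolError: is a directory.
Invoking chron monthhop using n: 31, yielding 2238-08-06.
Now I run chron pin using d: 1885-02-24, which returns 1885-02-24.
Invoking cabinet scanf using p: /zegris, and get [gireto, mesna_an/].


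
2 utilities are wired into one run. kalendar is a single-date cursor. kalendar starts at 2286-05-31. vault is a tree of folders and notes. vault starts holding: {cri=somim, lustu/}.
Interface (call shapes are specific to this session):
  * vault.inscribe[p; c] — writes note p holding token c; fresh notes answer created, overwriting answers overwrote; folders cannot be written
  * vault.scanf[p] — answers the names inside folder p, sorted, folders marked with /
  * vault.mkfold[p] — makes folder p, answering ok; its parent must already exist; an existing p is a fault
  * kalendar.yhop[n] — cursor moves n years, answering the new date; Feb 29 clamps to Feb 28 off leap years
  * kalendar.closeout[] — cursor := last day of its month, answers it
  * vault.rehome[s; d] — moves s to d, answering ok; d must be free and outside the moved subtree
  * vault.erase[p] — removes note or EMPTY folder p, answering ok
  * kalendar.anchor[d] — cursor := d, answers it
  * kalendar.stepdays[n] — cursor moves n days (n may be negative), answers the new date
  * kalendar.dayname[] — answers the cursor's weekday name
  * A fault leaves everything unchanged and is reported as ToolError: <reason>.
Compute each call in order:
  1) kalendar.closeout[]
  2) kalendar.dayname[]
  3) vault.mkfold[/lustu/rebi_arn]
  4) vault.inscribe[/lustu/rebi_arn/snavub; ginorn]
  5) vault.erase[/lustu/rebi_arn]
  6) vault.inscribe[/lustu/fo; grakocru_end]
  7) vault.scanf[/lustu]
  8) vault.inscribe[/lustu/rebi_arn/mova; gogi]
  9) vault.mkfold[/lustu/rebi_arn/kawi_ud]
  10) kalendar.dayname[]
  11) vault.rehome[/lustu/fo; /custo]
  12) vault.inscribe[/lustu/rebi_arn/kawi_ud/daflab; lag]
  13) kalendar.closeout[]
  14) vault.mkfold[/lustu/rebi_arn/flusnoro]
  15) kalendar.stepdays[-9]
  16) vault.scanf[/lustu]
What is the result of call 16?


→ kalendar.closeout()
← 2286-05-31
→ kalendar.dayname()
← Monday
→ vault.mkfold(p=/lustu/rebi_arn)
← ok
→ vault.inscribe(p=/lustu/rebi_arn/snavub, c=ginorn)
← created
→ vault.erase(p=/lustu/rebi_arn)
← ToolError: not empty
→ vault.inscribe(p=/lustu/fo, c=grakocru_end)
← created
→ vault.scanf(p=/lustu)
← [fo, rebi_arn/]
→ vault.inscribe(p=/lustu/rebi_arn/mova, c=gogi)
← created
→ vault.mkfold(p=/lustu/rebi_arn/kawi_ud)
← ok
→ kalendar.dayname()
← Monday
→ vault.rehome(s=/lustu/fo, d=/custo)
← ok
→ vault.inscribe(p=/lustu/rebi_arn/kawi_ud/daflab, c=lag)
← created
→ kalendar.closeout()
← 2286-05-31
→ vault.mkfold(p=/lustu/rebi_arn/flusnoro)
← ok
→ kalendar.stepdays(n=-9)
← 2286-05-22
→ vault.scanf(p=/lustu)
← [rebi_arn/]

Answer: [rebi_arn/]


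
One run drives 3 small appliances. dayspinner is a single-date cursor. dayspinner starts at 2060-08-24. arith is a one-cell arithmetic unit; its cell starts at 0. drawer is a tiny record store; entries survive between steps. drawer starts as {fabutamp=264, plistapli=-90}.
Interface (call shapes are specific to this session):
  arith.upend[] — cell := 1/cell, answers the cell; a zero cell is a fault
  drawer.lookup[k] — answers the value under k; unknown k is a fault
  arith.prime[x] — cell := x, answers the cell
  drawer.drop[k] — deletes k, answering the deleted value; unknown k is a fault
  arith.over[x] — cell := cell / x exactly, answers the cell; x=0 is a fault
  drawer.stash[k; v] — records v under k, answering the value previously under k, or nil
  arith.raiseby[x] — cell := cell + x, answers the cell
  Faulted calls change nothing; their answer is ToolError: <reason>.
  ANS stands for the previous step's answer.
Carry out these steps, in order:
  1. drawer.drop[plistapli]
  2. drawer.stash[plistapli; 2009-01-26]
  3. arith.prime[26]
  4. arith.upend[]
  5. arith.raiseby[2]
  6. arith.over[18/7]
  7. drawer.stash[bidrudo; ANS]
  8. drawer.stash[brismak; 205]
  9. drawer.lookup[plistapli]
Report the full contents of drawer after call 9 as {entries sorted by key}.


Answer: {bidrudo=371/468, brismak=205, fabutamp=264, plistapli=2009-01-26}

Derivation:
% drawer.drop k→plistapli
  -90
% drawer.stash k→plistapli v→2009-01-26
  nil
% arith.prime x→26
  26
% arith.upend
  1/26
% arith.raiseby x→2
  53/26
% arith.over x→18/7
  371/468
% drawer.stash k→bidrudo v→ANS
  nil
% drawer.stash k→brismak v→205
  nil
% drawer.lookup k→plistapli
  2009-01-26


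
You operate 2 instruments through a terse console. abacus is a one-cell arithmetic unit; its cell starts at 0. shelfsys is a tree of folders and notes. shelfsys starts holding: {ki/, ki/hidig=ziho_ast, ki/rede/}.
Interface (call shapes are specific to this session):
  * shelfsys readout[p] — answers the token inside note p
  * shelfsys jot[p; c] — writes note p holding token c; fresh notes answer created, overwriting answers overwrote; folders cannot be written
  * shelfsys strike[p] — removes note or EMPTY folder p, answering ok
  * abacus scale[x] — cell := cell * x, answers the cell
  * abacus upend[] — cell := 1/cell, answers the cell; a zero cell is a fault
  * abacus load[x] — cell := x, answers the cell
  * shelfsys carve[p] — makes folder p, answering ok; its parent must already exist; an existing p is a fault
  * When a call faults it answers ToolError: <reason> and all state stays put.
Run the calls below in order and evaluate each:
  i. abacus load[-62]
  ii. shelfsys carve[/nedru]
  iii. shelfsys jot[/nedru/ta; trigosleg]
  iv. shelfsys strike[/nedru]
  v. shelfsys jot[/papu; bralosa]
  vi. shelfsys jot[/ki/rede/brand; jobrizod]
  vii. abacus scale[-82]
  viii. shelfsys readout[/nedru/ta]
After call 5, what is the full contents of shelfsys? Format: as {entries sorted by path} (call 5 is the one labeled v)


I call abacus load using x: -62, — result: -62.
I invoke shelfsys carve using p: /nedru, and see ok.
Then shelfsys jot using p: /nedru/ta, c: trigosleg, giving created.
I run shelfsys strike using p: /nedru, → ToolError: not empty.
I try shelfsys jot using p: /papu, c: bralosa, yielding created.
I run shelfsys jot using p: /ki/rede/brand, c: jobrizod, giving created.
I use abacus scale using x: -82: 5084.
I use shelfsys readout using p: /nedru/ta, and observe trigosleg.

Answer: {ki/, ki/hidig=ziho_ast, ki/rede/, nedru/, nedru/ta=trigosleg, papu=bralosa}


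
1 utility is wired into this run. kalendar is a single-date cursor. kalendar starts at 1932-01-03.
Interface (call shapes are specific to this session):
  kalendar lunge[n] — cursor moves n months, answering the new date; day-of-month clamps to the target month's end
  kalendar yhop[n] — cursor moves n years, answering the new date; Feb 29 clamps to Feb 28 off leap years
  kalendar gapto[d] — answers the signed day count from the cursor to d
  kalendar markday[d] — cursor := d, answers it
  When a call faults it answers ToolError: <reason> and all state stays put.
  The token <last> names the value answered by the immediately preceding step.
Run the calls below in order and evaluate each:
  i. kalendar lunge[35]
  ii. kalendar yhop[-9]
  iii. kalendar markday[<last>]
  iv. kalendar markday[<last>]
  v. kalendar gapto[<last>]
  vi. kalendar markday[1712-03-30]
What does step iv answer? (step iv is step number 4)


Answer: 1925-12-03

Derivation:
Calling kalendar lunge using n=35, — result: 1934-12-03.
I invoke kalendar yhop using n=-9, yielding 1925-12-03.
I use kalendar markday using d=<last>, — result: 1925-12-03.
Invoking kalendar markday using d=<last>, which returns 1925-12-03.
Then kalendar gapto using d=<last>, → 0.
I call kalendar markday using d=1712-03-30, giving 1712-03-30.


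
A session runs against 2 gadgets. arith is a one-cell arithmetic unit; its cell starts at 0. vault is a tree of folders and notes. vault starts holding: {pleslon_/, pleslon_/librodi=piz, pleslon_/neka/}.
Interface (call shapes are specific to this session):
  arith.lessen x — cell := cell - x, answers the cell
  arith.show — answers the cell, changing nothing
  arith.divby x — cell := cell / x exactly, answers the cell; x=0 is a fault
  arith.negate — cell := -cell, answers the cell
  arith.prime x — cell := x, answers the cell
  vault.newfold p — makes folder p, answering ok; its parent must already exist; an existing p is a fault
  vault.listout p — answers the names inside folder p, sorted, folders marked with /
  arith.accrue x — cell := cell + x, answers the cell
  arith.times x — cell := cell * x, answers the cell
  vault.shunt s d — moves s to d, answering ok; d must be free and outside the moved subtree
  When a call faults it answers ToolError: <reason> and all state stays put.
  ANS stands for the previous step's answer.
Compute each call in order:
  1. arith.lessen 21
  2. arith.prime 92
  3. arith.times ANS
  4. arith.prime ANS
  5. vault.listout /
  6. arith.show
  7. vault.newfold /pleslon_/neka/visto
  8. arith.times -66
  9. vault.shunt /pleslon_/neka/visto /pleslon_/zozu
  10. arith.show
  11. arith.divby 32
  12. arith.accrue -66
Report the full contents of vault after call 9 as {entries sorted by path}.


>>> arith.lessen x→21
[out] -21
>>> arith.prime x→92
[out] 92
>>> arith.times x→ANS
[out] 8464
>>> arith.prime x→ANS
[out] 8464
>>> vault.listout p→/
[out] [pleslon_/]
>>> arith.show
[out] 8464
>>> vault.newfold p→/pleslon_/neka/visto
[out] ok
>>> arith.times x→-66
[out] -558624
>>> vault.shunt s→/pleslon_/neka/visto d→/pleslon_/zozu
[out] ok
>>> arith.show
[out] -558624
>>> arith.divby x→32
[out] -17457
>>> arith.accrue x→-66
[out] -17523

Answer: {pleslon_/, pleslon_/librodi=piz, pleslon_/neka/, pleslon_/zozu/}


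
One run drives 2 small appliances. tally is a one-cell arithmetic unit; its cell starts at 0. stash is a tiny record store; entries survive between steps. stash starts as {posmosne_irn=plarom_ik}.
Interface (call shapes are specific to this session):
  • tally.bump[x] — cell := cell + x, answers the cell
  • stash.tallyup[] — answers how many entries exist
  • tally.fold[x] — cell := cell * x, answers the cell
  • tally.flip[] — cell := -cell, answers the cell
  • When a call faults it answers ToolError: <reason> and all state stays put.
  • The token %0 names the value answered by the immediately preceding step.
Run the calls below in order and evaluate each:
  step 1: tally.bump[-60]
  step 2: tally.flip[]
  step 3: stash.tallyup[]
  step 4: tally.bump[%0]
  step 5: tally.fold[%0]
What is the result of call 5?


% tally.bump x→-60
[out] -60
% tally.flip
[out] 60
% stash.tallyup
[out] 1
% tally.bump x→%0
[out] 61
% tally.fold x→%0
[out] 3721

Answer: 3721


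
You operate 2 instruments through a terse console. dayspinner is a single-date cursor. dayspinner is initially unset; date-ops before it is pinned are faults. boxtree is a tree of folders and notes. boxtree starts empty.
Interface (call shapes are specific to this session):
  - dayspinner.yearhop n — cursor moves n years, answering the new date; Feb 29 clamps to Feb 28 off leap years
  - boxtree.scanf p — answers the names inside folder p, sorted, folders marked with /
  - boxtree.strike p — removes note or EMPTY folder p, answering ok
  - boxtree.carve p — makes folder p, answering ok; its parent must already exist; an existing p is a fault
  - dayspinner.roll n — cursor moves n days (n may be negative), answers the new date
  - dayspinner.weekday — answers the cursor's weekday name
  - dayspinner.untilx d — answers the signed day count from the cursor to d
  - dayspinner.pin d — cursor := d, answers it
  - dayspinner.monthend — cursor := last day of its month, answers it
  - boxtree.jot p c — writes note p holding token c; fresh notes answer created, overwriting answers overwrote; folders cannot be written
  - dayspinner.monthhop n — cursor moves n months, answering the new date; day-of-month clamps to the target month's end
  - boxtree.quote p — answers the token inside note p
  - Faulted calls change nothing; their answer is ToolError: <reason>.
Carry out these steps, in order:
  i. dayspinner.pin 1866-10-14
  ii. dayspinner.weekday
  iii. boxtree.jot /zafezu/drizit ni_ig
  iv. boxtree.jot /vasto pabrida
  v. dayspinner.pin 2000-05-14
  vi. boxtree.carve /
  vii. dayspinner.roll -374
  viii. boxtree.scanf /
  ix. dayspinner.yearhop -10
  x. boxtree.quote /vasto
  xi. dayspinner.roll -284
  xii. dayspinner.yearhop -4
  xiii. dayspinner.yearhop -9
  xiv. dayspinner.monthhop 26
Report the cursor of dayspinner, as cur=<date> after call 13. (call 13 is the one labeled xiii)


-> pin(d='1866-10-14')
<- 1866-10-14
-> weekday()
<- Sunday
-> jot(p='/zafezu/drizit', c='ni_ig')
<- ToolError: no parent
-> jot(p='/vasto', c='pabrida')
<- created
-> pin(d='2000-05-14')
<- 2000-05-14
-> carve(p='/')
<- ToolError: exists
-> roll(n='-374')
<- 1999-05-06
-> scanf(p='/')
<- [vasto]
-> yearhop(n='-10')
<- 1989-05-06
-> quote(p='/vasto')
<- pabrida
-> roll(n='-284')
<- 1988-07-26
-> yearhop(n='-4')
<- 1984-07-26
-> yearhop(n='-9')
<- 1975-07-26
-> monthhop(n='26')
<- 1977-09-26

Answer: cur=1975-07-26


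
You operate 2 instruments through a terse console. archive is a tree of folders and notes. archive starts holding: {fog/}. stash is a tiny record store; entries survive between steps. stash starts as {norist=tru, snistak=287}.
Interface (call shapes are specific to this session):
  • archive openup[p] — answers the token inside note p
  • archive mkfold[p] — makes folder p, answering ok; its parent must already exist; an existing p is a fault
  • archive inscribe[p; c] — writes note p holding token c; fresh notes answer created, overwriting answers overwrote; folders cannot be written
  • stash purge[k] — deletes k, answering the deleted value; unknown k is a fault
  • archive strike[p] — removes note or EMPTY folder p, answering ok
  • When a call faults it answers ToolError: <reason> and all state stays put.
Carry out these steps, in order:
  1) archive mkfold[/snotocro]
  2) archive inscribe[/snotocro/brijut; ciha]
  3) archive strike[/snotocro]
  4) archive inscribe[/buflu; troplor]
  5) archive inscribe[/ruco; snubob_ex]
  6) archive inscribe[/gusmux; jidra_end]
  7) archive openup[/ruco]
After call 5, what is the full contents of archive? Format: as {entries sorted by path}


==> archive mkfold(p→/snotocro)
<== ok
==> archive inscribe(p→/snotocro/brijut, c→ciha)
<== created
==> archive strike(p→/snotocro)
<== ToolError: not empty
==> archive inscribe(p→/buflu, c→troplor)
<== created
==> archive inscribe(p→/ruco, c→snubob_ex)
<== created
==> archive inscribe(p→/gusmux, c→jidra_end)
<== created
==> archive openup(p→/ruco)
<== snubob_ex

Answer: {buflu=troplor, fog/, ruco=snubob_ex, snotocro/, snotocro/brijut=ciha}


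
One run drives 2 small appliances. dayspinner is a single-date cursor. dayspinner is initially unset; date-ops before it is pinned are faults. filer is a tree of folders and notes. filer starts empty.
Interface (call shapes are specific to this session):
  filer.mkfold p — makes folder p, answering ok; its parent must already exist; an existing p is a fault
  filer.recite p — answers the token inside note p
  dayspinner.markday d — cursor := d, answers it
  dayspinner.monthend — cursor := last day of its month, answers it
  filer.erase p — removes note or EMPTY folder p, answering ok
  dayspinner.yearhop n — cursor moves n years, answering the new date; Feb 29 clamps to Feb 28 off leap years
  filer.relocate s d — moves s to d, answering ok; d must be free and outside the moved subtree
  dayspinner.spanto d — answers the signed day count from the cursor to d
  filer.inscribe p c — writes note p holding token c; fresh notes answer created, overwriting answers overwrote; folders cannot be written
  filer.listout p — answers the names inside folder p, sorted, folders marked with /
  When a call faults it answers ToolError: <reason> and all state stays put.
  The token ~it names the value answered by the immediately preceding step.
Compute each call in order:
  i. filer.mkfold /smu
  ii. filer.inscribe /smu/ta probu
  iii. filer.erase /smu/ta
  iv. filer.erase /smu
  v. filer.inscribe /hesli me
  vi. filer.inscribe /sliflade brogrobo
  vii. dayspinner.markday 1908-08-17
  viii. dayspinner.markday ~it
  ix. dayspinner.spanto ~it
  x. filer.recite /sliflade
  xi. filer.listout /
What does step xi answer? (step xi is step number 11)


Answer: [hesli, sliflade]

Derivation:
[in] mkfold p='/smu'
:: ok
[in] inscribe p='/smu/ta' c='probu'
:: created
[in] erase p='/smu/ta'
:: ok
[in] erase p='/smu'
:: ok
[in] inscribe p='/hesli' c='me'
:: created
[in] inscribe p='/sliflade' c='brogrobo'
:: created
[in] markday d='1908-08-17'
:: 1908-08-17
[in] markday d='~it'
:: 1908-08-17
[in] spanto d='~it'
:: 0
[in] recite p='/sliflade'
:: brogrobo
[in] listout p='/'
:: [hesli, sliflade]


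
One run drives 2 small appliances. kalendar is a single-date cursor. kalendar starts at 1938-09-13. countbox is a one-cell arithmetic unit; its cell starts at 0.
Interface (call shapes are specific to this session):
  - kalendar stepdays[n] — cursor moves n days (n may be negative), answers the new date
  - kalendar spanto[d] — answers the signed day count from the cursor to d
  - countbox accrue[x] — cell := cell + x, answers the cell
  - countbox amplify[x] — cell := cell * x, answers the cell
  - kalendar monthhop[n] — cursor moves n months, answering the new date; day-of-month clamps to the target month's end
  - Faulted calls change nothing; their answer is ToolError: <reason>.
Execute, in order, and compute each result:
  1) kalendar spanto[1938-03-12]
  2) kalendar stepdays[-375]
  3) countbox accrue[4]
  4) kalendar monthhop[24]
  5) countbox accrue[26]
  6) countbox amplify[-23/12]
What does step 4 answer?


I run kalendar spanto on d='1938-03-12', and see -185.
Calling kalendar stepdays on n='-375', and observe 1937-09-03.
I try countbox accrue on x='4', — result: 4.
I invoke kalendar monthhop on n='24', and observe 1939-09-03.
Next I call countbox accrue on x='26', and get 30.
I invoke countbox amplify on x='-23/12', which returns -115/2.

Answer: 1939-09-03


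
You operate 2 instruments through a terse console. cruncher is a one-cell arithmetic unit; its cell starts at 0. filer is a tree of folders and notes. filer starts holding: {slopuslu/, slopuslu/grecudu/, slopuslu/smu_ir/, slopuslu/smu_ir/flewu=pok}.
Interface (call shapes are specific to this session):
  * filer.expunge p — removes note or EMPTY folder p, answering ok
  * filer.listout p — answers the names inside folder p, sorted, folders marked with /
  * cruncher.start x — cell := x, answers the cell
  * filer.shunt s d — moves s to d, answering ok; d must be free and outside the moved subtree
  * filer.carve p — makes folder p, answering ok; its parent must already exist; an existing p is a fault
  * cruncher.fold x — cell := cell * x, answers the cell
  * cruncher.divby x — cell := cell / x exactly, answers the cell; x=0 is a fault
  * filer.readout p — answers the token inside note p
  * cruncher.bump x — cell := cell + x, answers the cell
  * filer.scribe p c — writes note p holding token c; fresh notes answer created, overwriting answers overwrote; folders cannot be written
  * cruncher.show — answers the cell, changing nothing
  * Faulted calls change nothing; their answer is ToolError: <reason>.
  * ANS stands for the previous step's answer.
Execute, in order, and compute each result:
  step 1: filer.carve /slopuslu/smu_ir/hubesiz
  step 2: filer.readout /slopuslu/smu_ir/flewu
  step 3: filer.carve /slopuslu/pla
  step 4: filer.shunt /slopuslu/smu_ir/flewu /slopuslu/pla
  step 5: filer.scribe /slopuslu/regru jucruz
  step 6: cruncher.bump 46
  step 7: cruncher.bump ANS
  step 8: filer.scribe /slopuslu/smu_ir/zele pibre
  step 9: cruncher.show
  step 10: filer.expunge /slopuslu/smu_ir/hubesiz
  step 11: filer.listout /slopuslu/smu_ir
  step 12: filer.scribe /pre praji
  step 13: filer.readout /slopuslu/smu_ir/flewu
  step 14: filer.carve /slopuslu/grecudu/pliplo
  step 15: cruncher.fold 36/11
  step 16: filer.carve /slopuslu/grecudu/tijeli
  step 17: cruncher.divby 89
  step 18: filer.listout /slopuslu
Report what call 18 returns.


Answer: [grecudu/, pla/, regru, smu_ir/]

Derivation:
>> carve(p='/slopuslu/smu_ir/hubesiz')
<< ok
>> readout(p='/slopuslu/smu_ir/flewu')
<< pok
>> carve(p='/slopuslu/pla')
<< ok
>> shunt(s='/slopuslu/smu_ir/flewu', d='/slopuslu/pla')
<< ToolError: exists
>> scribe(p='/slopuslu/regru', c='jucruz')
<< created
>> bump(x='46')
<< 46
>> bump(x='ANS')
<< 92
>> scribe(p='/slopuslu/smu_ir/zele', c='pibre')
<< created
>> show()
<< 92
>> expunge(p='/slopuslu/smu_ir/hubesiz')
<< ok
>> listout(p='/slopuslu/smu_ir')
<< [flewu, zele]
>> scribe(p='/pre', c='praji')
<< created
>> readout(p='/slopuslu/smu_ir/flewu')
<< pok
>> carve(p='/slopuslu/grecudu/pliplo')
<< ok
>> fold(x='36/11')
<< 3312/11
>> carve(p='/slopuslu/grecudu/tijeli')
<< ok
>> divby(x='89')
<< 3312/979
>> listout(p='/slopuslu')
<< [grecudu/, pla/, regru, smu_ir/]


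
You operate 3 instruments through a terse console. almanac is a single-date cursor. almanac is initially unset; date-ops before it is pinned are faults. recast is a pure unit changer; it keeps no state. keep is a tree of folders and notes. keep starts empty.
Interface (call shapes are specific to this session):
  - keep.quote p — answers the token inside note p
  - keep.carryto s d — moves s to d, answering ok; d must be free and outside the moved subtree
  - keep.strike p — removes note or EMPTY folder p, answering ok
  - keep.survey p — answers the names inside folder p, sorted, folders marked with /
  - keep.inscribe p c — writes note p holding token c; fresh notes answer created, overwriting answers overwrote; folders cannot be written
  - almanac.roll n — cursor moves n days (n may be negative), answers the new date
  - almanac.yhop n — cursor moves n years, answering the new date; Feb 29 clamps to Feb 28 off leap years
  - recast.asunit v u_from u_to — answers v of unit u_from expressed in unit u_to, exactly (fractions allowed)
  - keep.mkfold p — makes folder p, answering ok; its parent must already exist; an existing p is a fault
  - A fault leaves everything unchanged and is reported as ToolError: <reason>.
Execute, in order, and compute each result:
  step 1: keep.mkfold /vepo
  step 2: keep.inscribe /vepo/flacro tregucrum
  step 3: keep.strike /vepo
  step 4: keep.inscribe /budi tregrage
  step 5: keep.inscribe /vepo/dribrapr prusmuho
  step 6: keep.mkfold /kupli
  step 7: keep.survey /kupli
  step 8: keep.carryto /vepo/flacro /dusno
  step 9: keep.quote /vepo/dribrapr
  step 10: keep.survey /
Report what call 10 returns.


Answer: [budi, dusno, kupli/, vepo/]

Derivation:
Act: keep.mkfold[p: /vepo]
Obs: ok
Act: keep.inscribe[p: /vepo/flacro; c: tregucrum]
Obs: created
Act: keep.strike[p: /vepo]
Obs: ToolError: not empty
Act: keep.inscribe[p: /budi; c: tregrage]
Obs: created
Act: keep.inscribe[p: /vepo/dribrapr; c: prusmuho]
Obs: created
Act: keep.mkfold[p: /kupli]
Obs: ok
Act: keep.survey[p: /kupli]
Obs: []
Act: keep.carryto[s: /vepo/flacro; d: /dusno]
Obs: ok
Act: keep.quote[p: /vepo/dribrapr]
Obs: prusmuho
Act: keep.survey[p: /]
Obs: [budi, dusno, kupli/, vepo/]


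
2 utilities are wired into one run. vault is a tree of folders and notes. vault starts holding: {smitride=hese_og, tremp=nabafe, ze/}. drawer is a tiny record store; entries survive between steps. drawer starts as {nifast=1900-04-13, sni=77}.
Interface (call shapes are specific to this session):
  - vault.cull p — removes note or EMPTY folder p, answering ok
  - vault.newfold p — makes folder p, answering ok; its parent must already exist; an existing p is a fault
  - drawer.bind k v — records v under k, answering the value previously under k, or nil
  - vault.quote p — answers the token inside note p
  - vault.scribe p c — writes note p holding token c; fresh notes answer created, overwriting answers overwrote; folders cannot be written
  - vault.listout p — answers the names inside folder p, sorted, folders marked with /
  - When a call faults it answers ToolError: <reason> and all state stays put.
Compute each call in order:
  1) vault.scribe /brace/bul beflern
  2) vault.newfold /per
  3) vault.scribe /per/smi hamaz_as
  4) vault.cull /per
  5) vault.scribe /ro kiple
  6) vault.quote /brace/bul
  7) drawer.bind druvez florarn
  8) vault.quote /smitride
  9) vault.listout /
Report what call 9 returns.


>>> scribe p→/brace/bul c→beflern
= ToolError: no parent
>>> newfold p→/per
= ok
>>> scribe p→/per/smi c→hamaz_as
= created
>>> cull p→/per
= ToolError: not empty
>>> scribe p→/ro c→kiple
= created
>>> quote p→/brace/bul
= ToolError: not found
>>> bind k→druvez v→florarn
= nil
>>> quote p→/smitride
= hese_og
>>> listout p→/
= [per/, ro, smitride, tremp, ze/]

Answer: [per/, ro, smitride, tremp, ze/]


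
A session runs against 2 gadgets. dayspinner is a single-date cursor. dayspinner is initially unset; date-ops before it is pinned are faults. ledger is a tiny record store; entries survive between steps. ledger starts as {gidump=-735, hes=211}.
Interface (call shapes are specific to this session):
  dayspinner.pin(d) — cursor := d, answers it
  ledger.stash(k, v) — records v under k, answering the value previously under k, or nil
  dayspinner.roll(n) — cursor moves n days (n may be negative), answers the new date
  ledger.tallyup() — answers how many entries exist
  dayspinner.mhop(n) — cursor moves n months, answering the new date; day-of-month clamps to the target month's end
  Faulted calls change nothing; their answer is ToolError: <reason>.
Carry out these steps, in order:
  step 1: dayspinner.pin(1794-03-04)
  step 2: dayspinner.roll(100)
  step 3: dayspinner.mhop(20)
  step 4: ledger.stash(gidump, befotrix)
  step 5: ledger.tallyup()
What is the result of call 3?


# 1. dayspinner.pin(1794-03-04) == 1794-03-04
# 2. dayspinner.roll(100) == 1794-06-12
# 3. dayspinner.mhop(20) == 1796-02-12
# 4. ledger.stash(gidump, befotrix) == -735
# 5. ledger.tallyup() == 2

Answer: 1796-02-12


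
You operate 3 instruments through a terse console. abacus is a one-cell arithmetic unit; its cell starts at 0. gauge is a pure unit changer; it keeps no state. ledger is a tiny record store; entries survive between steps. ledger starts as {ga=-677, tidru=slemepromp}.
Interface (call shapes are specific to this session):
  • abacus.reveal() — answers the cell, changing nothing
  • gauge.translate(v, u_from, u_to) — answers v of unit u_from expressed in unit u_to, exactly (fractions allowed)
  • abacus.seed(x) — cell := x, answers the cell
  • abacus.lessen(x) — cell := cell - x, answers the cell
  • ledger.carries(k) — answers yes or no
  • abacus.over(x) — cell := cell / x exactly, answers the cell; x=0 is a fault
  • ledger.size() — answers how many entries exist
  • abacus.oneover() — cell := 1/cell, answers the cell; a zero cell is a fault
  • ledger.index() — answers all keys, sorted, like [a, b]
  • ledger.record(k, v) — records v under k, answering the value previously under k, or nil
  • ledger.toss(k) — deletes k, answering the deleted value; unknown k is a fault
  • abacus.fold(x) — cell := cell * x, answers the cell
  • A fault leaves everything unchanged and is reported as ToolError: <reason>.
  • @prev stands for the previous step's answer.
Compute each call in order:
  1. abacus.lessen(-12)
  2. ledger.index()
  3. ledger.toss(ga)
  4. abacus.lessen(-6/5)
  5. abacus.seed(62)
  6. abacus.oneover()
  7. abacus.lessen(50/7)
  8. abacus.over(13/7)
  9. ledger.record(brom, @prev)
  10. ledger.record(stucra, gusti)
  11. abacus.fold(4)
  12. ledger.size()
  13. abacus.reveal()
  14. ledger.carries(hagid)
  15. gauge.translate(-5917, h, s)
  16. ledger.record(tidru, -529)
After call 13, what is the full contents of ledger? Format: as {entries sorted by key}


! 1. abacus.lessen(x='-12') ~> 12
! 2. ledger.index() ~> [ga, tidru]
! 3. ledger.toss(k='ga') ~> -677
! 4. abacus.lessen(x='-6/5') ~> 66/5
! 5. abacus.seed(x='62') ~> 62
! 6. abacus.oneover() ~> 1/62
! 7. abacus.lessen(x='50/7') ~> -3093/434
! 8. abacus.over(x='13/7') ~> -3093/806
! 9. ledger.record(k='brom', v='@prev') ~> nil
! 10. ledger.record(k='stucra', v='gusti') ~> nil
! 11. abacus.fold(x='4') ~> -6186/403
! 12. ledger.size() ~> 3
! 13. abacus.reveal() ~> -6186/403
! 14. ledger.carries(k='hagid') ~> no
! 15. gauge.translate(v='-5917', u_from='h', u_to='s') ~> -21301200
! 16. ledger.record(k='tidru', v='-529') ~> slemepromp

Answer: {brom=-3093/806, stucra=gusti, tidru=slemepromp}


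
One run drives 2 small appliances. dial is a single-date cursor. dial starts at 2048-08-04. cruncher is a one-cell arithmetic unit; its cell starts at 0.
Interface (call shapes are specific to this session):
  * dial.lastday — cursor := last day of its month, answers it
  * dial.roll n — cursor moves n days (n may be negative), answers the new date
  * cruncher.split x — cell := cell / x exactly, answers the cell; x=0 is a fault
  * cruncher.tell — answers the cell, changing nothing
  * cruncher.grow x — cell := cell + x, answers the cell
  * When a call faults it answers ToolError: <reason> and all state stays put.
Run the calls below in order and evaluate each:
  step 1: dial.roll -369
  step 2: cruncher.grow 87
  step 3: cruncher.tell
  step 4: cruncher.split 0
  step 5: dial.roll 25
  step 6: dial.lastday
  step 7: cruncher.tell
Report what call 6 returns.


% roll n: -369
= 2047-08-01
% grow x: 87
= 87
% tell
= 87
% split x: 0
= ToolError: division by zero
% roll n: 25
= 2047-08-26
% lastday
= 2047-08-31
% tell
= 87

Answer: 2047-08-31


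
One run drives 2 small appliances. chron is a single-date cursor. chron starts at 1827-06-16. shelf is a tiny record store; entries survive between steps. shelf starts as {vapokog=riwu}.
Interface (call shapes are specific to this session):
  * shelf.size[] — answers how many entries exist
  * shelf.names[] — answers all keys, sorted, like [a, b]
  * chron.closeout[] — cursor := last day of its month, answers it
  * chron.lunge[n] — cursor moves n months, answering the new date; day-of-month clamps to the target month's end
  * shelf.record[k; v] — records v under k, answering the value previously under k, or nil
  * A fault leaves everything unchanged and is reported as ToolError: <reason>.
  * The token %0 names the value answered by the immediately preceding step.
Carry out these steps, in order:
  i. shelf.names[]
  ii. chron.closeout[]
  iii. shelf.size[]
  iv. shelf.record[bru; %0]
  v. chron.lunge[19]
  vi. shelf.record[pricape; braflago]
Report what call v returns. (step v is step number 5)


$ names
[out] [vapokog]
$ closeout
[out] 1827-06-30
$ size
[out] 1
$ record k: bru v: %0
[out] nil
$ lunge n: 19
[out] 1829-01-30
$ record k: pricape v: braflago
[out] nil

Answer: 1829-01-30
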